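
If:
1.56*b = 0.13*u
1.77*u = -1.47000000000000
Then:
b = -0.07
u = -0.83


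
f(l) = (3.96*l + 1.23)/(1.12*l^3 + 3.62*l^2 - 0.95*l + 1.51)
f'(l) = (3.96*l + 1.23)*(-3.36*l^2 - 7.24*l + 0.95)/(1.12*l^3 + 3.62*l^2 - 0.95*l + 1.51)^2 + 3.96/(1.12*l^3 + 3.62*l^2 - 0.95*l + 1.51) = (-8.8704*l^3 - 18.468*l^2 - 8.9052*l + 7.1481)/(1.2544*l^6 + 8.1088*l^5 + 10.9764*l^4 - 3.4956*l^3 + 11.8349*l^2 - 2.869*l + 2.2801)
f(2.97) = 0.22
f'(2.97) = -0.12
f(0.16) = 1.28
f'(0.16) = 2.46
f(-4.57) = 0.66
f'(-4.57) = 0.79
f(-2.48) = -0.95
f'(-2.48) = 0.62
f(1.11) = 0.87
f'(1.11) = -0.91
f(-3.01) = -1.61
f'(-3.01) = 2.47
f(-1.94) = -0.73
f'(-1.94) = 0.25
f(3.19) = 0.19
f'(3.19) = -0.10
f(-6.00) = 0.22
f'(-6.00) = 0.12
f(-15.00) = 0.02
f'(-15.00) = 0.00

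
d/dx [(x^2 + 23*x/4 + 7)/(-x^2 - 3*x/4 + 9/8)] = 10*(32*x^2 + 104*x + 75)/(64*x^4 + 96*x^3 - 108*x^2 - 108*x + 81)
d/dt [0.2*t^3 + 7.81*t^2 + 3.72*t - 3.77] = 0.6*t^2 + 15.62*t + 3.72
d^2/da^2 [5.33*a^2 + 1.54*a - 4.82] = 10.6600000000000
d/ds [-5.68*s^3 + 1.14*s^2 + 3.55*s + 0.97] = -17.04*s^2 + 2.28*s + 3.55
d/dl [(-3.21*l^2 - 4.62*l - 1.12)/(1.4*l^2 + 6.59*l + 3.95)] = (-14.6859*l^2 - 22.223*l - 10.8682)/(1.96*l^4 + 18.452*l^3 + 54.4881*l^2 + 52.061*l + 15.6025)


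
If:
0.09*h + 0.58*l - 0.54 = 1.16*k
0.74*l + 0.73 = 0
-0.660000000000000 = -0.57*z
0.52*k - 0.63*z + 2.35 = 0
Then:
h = -27.81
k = -3.12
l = -0.99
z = 1.16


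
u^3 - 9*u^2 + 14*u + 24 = (u - 6)*(u - 4)*(u + 1)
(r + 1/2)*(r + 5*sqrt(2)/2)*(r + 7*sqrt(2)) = r^3 + r^2/2 + 19*sqrt(2)*r^2/2 + 19*sqrt(2)*r/4 + 35*r + 35/2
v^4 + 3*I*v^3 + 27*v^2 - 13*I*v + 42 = (v - 3*I)*(v - 2*I)*(v + I)*(v + 7*I)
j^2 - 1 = (j - 1)*(j + 1)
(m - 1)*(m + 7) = m^2 + 6*m - 7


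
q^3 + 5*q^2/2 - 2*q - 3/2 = (q - 1)*(q + 1/2)*(q + 3)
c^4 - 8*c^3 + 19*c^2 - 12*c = c*(c - 4)*(c - 3)*(c - 1)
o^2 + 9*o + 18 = (o + 3)*(o + 6)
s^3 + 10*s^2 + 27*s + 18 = (s + 1)*(s + 3)*(s + 6)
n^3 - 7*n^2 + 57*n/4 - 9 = (n - 4)*(n - 3/2)^2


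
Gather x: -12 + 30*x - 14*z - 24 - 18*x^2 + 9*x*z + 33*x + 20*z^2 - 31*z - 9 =-18*x^2 + x*(9*z + 63) + 20*z^2 - 45*z - 45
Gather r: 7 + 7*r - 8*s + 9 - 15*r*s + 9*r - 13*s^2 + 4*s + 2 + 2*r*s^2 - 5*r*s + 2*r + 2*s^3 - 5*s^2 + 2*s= r*(2*s^2 - 20*s + 18) + 2*s^3 - 18*s^2 - 2*s + 18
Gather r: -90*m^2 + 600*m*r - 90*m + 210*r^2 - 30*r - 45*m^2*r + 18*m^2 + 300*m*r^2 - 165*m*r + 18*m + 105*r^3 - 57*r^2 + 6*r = -72*m^2 - 72*m + 105*r^3 + r^2*(300*m + 153) + r*(-45*m^2 + 435*m - 24)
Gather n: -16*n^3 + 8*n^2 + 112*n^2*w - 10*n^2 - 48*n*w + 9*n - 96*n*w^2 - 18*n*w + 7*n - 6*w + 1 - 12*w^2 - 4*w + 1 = -16*n^3 + n^2*(112*w - 2) + n*(-96*w^2 - 66*w + 16) - 12*w^2 - 10*w + 2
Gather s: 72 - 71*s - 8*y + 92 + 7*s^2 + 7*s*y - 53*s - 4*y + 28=7*s^2 + s*(7*y - 124) - 12*y + 192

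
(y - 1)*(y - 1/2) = y^2 - 3*y/2 + 1/2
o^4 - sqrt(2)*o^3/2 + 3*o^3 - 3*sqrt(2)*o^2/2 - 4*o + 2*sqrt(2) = (o - 1)*(o + 2)^2*(o - sqrt(2)/2)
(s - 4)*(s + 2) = s^2 - 2*s - 8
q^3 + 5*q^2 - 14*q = q*(q - 2)*(q + 7)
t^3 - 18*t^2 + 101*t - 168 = (t - 8)*(t - 7)*(t - 3)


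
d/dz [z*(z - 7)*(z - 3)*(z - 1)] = 4*z^3 - 33*z^2 + 62*z - 21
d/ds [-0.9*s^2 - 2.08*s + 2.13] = -1.8*s - 2.08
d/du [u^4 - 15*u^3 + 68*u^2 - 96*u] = 4*u^3 - 45*u^2 + 136*u - 96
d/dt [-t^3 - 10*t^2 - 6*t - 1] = -3*t^2 - 20*t - 6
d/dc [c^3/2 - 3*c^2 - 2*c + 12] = 3*c^2/2 - 6*c - 2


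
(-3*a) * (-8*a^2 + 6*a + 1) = 24*a^3 - 18*a^2 - 3*a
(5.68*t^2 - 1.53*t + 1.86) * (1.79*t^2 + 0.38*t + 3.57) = 10.1672*t^4 - 0.5803*t^3 + 23.0256*t^2 - 4.7553*t + 6.6402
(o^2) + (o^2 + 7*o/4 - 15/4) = 2*o^2 + 7*o/4 - 15/4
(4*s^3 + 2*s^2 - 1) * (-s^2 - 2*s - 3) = -4*s^5 - 10*s^4 - 16*s^3 - 5*s^2 + 2*s + 3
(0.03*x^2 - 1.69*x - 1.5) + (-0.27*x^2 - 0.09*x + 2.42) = -0.24*x^2 - 1.78*x + 0.92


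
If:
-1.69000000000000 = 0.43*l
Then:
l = -3.93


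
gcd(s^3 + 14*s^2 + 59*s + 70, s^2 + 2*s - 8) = 1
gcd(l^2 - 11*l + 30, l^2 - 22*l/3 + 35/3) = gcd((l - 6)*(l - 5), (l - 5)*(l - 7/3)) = l - 5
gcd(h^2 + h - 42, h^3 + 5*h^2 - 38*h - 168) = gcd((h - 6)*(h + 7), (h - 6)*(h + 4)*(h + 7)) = h^2 + h - 42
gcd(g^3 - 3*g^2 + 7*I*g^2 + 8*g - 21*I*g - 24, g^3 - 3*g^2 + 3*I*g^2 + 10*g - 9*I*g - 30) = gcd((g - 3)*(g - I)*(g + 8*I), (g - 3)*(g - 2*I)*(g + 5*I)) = g - 3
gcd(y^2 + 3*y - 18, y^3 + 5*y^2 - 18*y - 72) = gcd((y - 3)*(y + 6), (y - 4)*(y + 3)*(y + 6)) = y + 6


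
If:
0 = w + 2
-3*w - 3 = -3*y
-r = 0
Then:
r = 0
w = -2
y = -1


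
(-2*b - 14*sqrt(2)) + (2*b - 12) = -14*sqrt(2) - 12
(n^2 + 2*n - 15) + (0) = n^2 + 2*n - 15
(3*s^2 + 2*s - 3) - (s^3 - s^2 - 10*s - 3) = -s^3 + 4*s^2 + 12*s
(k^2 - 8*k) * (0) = 0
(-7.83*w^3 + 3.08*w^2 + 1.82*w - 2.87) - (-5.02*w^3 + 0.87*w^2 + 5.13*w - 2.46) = -2.81*w^3 + 2.21*w^2 - 3.31*w - 0.41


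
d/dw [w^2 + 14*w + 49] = 2*w + 14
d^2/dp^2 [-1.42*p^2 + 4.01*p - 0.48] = -2.84000000000000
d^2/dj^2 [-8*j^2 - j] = -16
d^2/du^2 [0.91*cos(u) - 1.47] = -0.91*cos(u)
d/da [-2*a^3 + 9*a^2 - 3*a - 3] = -6*a^2 + 18*a - 3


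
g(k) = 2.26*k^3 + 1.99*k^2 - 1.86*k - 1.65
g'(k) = 6.78*k^2 + 3.98*k - 1.86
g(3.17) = 84.44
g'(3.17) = 78.89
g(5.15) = 350.25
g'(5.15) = 198.46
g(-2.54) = -21.12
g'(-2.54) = 31.77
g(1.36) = 5.19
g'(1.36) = 16.09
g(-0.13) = -1.38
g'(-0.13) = -2.26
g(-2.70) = -26.60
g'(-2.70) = 36.82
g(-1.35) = -1.07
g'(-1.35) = 5.12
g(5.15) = 350.25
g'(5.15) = 198.46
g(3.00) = 71.70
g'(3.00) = 71.10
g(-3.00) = -39.18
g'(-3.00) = 47.22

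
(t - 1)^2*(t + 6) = t^3 + 4*t^2 - 11*t + 6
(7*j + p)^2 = 49*j^2 + 14*j*p + p^2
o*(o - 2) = o^2 - 2*o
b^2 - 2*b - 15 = (b - 5)*(b + 3)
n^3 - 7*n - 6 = (n - 3)*(n + 1)*(n + 2)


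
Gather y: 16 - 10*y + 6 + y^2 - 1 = y^2 - 10*y + 21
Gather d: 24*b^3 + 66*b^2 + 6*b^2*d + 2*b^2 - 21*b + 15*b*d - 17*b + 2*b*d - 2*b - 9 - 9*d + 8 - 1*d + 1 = 24*b^3 + 68*b^2 - 40*b + d*(6*b^2 + 17*b - 10)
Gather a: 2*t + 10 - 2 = 2*t + 8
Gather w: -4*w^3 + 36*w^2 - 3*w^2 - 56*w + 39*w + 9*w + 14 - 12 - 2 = -4*w^3 + 33*w^2 - 8*w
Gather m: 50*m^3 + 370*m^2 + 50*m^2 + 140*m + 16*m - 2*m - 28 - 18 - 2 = 50*m^3 + 420*m^2 + 154*m - 48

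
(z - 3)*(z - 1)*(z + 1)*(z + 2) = z^4 - z^3 - 7*z^2 + z + 6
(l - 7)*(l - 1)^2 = l^3 - 9*l^2 + 15*l - 7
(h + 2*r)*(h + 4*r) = h^2 + 6*h*r + 8*r^2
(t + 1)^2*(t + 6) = t^3 + 8*t^2 + 13*t + 6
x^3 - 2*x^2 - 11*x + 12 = (x - 4)*(x - 1)*(x + 3)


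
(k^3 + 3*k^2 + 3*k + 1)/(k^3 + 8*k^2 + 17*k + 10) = (k^2 + 2*k + 1)/(k^2 + 7*k + 10)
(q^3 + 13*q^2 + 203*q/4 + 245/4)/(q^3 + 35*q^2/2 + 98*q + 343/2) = (q + 5/2)/(q + 7)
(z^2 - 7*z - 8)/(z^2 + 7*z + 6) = (z - 8)/(z + 6)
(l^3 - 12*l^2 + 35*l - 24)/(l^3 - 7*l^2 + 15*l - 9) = (l - 8)/(l - 3)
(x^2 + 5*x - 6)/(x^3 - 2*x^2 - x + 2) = (x + 6)/(x^2 - x - 2)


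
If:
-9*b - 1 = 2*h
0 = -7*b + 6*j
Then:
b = 6*j/7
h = -27*j/7 - 1/2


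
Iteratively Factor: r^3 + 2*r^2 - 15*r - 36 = (r + 3)*(r^2 - r - 12) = (r + 3)^2*(r - 4)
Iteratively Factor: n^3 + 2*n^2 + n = (n)*(n^2 + 2*n + 1) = n*(n + 1)*(n + 1)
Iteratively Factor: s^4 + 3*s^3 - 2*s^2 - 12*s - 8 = (s - 2)*(s^3 + 5*s^2 + 8*s + 4) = (s - 2)*(s + 2)*(s^2 + 3*s + 2) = (s - 2)*(s + 2)^2*(s + 1)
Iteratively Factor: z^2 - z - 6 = (z + 2)*(z - 3)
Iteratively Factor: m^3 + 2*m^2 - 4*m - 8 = (m + 2)*(m^2 - 4) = (m - 2)*(m + 2)*(m + 2)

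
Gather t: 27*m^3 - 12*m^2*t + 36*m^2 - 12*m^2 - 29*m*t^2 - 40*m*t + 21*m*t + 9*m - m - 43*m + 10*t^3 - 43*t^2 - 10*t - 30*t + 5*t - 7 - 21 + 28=27*m^3 + 24*m^2 - 35*m + 10*t^3 + t^2*(-29*m - 43) + t*(-12*m^2 - 19*m - 35)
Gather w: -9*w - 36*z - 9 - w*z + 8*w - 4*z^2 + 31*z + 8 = w*(-z - 1) - 4*z^2 - 5*z - 1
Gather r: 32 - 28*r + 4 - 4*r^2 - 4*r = -4*r^2 - 32*r + 36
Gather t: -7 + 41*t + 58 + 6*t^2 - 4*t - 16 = 6*t^2 + 37*t + 35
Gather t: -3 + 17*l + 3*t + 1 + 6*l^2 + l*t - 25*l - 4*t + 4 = 6*l^2 - 8*l + t*(l - 1) + 2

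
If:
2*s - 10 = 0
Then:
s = 5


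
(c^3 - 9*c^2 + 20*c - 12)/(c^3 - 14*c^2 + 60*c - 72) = (c - 1)/(c - 6)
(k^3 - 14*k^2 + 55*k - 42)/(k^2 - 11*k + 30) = (k^2 - 8*k + 7)/(k - 5)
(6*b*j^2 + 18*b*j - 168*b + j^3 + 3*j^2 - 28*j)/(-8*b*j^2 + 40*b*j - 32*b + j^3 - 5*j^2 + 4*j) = (-6*b*j - 42*b - j^2 - 7*j)/(8*b*j - 8*b - j^2 + j)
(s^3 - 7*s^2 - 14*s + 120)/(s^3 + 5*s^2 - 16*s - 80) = (s^2 - 11*s + 30)/(s^2 + s - 20)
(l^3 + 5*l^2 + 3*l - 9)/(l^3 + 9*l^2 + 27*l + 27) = (l - 1)/(l + 3)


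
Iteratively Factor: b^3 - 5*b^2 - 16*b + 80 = (b - 4)*(b^2 - b - 20) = (b - 5)*(b - 4)*(b + 4)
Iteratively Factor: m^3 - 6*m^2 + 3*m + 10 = (m + 1)*(m^2 - 7*m + 10) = (m - 5)*(m + 1)*(m - 2)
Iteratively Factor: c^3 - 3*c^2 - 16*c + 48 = (c - 3)*(c^2 - 16) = (c - 4)*(c - 3)*(c + 4)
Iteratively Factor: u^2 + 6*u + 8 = (u + 2)*(u + 4)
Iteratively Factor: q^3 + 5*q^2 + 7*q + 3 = (q + 1)*(q^2 + 4*q + 3) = (q + 1)^2*(q + 3)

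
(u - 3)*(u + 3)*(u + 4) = u^3 + 4*u^2 - 9*u - 36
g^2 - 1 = (g - 1)*(g + 1)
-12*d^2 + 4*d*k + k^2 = (-2*d + k)*(6*d + k)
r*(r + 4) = r^2 + 4*r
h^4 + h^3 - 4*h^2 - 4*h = h*(h - 2)*(h + 1)*(h + 2)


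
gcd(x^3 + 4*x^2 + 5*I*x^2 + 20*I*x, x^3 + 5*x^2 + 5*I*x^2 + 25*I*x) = x^2 + 5*I*x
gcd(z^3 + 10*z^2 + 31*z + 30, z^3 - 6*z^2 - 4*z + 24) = z + 2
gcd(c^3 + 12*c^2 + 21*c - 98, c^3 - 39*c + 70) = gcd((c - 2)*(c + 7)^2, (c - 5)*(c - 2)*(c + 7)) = c^2 + 5*c - 14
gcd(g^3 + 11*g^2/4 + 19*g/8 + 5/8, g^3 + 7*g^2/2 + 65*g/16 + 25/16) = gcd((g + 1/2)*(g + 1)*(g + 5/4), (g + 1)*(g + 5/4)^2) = g^2 + 9*g/4 + 5/4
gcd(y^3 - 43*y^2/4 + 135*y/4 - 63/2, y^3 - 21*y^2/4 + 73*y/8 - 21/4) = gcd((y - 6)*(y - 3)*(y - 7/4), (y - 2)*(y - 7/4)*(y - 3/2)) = y - 7/4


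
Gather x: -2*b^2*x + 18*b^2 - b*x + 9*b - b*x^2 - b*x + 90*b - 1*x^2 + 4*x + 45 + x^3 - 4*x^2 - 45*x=18*b^2 + 99*b + x^3 + x^2*(-b - 5) + x*(-2*b^2 - 2*b - 41) + 45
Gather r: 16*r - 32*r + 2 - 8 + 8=2 - 16*r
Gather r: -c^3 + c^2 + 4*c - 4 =-c^3 + c^2 + 4*c - 4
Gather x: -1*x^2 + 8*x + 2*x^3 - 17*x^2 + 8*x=2*x^3 - 18*x^2 + 16*x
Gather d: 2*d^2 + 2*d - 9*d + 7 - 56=2*d^2 - 7*d - 49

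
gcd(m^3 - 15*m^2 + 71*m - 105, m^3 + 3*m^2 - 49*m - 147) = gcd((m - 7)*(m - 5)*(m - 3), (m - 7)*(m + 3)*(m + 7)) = m - 7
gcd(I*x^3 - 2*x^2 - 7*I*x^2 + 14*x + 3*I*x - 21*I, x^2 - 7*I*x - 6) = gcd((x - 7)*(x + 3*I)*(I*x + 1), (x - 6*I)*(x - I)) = x - I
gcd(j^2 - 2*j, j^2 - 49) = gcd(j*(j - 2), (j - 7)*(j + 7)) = 1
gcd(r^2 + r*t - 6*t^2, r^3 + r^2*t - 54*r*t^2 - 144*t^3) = r + 3*t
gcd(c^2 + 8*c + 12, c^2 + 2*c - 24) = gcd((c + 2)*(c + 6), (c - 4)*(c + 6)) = c + 6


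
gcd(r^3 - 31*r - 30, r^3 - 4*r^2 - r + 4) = r + 1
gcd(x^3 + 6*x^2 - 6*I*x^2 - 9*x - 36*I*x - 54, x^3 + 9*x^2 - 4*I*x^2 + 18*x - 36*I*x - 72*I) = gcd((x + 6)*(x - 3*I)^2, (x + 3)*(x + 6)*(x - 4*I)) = x + 6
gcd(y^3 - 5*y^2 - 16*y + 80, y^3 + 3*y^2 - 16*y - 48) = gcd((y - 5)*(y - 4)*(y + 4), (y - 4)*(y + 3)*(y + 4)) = y^2 - 16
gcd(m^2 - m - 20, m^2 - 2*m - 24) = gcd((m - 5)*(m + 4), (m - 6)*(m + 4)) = m + 4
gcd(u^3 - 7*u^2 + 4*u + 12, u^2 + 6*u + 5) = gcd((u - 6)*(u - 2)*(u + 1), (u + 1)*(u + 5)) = u + 1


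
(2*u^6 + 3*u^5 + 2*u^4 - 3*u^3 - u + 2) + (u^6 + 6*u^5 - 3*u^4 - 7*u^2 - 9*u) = 3*u^6 + 9*u^5 - u^4 - 3*u^3 - 7*u^2 - 10*u + 2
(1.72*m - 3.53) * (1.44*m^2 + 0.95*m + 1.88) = 2.4768*m^3 - 3.4492*m^2 - 0.1199*m - 6.6364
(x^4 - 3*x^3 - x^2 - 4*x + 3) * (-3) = -3*x^4 + 9*x^3 + 3*x^2 + 12*x - 9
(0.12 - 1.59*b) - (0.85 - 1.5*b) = -0.0900000000000001*b - 0.73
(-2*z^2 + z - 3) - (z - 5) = 2 - 2*z^2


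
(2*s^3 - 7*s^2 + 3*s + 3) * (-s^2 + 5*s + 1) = -2*s^5 + 17*s^4 - 36*s^3 + 5*s^2 + 18*s + 3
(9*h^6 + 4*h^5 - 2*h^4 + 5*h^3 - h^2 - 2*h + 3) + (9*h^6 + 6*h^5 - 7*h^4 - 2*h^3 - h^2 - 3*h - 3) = 18*h^6 + 10*h^5 - 9*h^4 + 3*h^3 - 2*h^2 - 5*h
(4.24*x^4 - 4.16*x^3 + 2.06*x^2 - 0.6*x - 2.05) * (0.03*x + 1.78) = 0.1272*x^5 + 7.4224*x^4 - 7.343*x^3 + 3.6488*x^2 - 1.1295*x - 3.649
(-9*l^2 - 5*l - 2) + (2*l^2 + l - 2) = -7*l^2 - 4*l - 4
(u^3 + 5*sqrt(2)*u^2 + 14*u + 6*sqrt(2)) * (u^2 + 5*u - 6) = u^5 + 5*u^4 + 5*sqrt(2)*u^4 + 8*u^3 + 25*sqrt(2)*u^3 - 24*sqrt(2)*u^2 + 70*u^2 - 84*u + 30*sqrt(2)*u - 36*sqrt(2)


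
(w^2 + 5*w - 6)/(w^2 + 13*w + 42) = (w - 1)/(w + 7)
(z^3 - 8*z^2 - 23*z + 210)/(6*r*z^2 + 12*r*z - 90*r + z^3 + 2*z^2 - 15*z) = (z^2 - 13*z + 42)/(6*r*z - 18*r + z^2 - 3*z)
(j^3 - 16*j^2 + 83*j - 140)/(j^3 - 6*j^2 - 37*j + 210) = (j - 4)/(j + 6)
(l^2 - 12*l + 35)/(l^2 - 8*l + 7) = (l - 5)/(l - 1)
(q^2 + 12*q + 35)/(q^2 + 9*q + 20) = (q + 7)/(q + 4)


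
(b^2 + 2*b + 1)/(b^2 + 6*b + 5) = (b + 1)/(b + 5)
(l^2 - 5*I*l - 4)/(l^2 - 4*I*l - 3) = (l - 4*I)/(l - 3*I)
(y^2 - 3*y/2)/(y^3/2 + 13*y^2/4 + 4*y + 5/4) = 2*y*(2*y - 3)/(2*y^3 + 13*y^2 + 16*y + 5)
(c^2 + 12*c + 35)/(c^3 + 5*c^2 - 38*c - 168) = (c + 5)/(c^2 - 2*c - 24)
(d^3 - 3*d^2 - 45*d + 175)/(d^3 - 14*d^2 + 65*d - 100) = (d + 7)/(d - 4)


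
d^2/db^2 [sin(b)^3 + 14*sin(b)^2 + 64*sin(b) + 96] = -9*sin(b)^3 - 56*sin(b)^2 - 58*sin(b) + 28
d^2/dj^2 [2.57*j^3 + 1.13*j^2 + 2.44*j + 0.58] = 15.42*j + 2.26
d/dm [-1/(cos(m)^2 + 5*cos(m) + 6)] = -(2*cos(m) + 5)*sin(m)/(cos(m)^2 + 5*cos(m) + 6)^2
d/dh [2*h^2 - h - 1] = 4*h - 1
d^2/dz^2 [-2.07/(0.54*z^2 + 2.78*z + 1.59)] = (1.207224*z^2 + 6.214968*z - 2.07*(1.08*z + 2.78)*(2.16*z + 5.56) + 3.554604)/(0.54*z^2 + 2.78*z + 1.59)^3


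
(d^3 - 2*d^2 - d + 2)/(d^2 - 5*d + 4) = (d^2 - d - 2)/(d - 4)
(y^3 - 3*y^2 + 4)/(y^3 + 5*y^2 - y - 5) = (y^2 - 4*y + 4)/(y^2 + 4*y - 5)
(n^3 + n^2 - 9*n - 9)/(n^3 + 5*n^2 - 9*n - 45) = (n + 1)/(n + 5)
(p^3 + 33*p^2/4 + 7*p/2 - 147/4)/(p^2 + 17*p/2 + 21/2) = (4*p^2 + 5*p - 21)/(2*(2*p + 3))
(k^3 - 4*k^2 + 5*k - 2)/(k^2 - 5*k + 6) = (k^2 - 2*k + 1)/(k - 3)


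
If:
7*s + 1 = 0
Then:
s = -1/7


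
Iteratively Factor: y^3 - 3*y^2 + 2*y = (y - 1)*(y^2 - 2*y) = y*(y - 1)*(y - 2)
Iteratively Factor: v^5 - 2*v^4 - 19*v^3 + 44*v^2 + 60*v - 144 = (v - 2)*(v^4 - 19*v^2 + 6*v + 72) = (v - 3)*(v - 2)*(v^3 + 3*v^2 - 10*v - 24) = (v - 3)^2*(v - 2)*(v^2 + 6*v + 8) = (v - 3)^2*(v - 2)*(v + 4)*(v + 2)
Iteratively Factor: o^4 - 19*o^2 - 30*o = (o)*(o^3 - 19*o - 30) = o*(o + 3)*(o^2 - 3*o - 10) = o*(o - 5)*(o + 3)*(o + 2)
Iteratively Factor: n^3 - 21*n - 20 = (n + 4)*(n^2 - 4*n - 5) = (n - 5)*(n + 4)*(n + 1)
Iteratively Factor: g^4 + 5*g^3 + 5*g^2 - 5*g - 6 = (g + 3)*(g^3 + 2*g^2 - g - 2) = (g - 1)*(g + 3)*(g^2 + 3*g + 2) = (g - 1)*(g + 1)*(g + 3)*(g + 2)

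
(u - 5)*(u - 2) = u^2 - 7*u + 10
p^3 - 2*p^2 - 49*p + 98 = (p - 7)*(p - 2)*(p + 7)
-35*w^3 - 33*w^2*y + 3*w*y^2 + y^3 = (-5*w + y)*(w + y)*(7*w + y)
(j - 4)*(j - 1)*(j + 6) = j^3 + j^2 - 26*j + 24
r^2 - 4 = (r - 2)*(r + 2)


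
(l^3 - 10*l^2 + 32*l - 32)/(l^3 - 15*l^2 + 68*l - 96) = (l^2 - 6*l + 8)/(l^2 - 11*l + 24)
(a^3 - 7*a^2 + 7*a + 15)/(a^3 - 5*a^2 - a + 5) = (a - 3)/(a - 1)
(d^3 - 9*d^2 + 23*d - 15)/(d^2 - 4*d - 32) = (-d^3 + 9*d^2 - 23*d + 15)/(-d^2 + 4*d + 32)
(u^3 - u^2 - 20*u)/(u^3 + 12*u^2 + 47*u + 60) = u*(u - 5)/(u^2 + 8*u + 15)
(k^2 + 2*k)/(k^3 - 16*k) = (k + 2)/(k^2 - 16)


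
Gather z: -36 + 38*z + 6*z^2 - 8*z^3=-8*z^3 + 6*z^2 + 38*z - 36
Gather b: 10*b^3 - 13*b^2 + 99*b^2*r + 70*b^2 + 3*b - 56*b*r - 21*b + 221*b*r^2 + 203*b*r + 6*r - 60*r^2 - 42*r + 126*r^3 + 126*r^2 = 10*b^3 + b^2*(99*r + 57) + b*(221*r^2 + 147*r - 18) + 126*r^3 + 66*r^2 - 36*r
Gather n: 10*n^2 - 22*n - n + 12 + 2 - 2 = 10*n^2 - 23*n + 12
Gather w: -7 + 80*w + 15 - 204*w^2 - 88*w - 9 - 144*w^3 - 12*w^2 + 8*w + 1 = -144*w^3 - 216*w^2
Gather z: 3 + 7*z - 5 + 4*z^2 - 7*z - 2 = 4*z^2 - 4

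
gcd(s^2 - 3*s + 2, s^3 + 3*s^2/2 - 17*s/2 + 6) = s - 1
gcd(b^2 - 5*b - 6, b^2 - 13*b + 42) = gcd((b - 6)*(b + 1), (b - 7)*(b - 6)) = b - 6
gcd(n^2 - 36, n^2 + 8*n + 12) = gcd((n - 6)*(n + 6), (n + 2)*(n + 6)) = n + 6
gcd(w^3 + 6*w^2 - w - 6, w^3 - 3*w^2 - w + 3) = w^2 - 1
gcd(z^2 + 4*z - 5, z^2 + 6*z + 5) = z + 5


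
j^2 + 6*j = j*(j + 6)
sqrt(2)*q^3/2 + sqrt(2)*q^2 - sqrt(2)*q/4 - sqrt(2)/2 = (q - sqrt(2)/2)*(q + sqrt(2)/2)*(sqrt(2)*q/2 + sqrt(2))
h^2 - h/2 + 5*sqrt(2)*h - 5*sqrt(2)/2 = (h - 1/2)*(h + 5*sqrt(2))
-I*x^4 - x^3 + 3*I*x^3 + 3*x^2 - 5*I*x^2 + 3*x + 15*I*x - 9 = (x - 3)*(x - 3*I)*(x + I)*(-I*x + 1)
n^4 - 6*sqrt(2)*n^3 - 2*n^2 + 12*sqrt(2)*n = n*(n - 6*sqrt(2))*(n - sqrt(2))*(n + sqrt(2))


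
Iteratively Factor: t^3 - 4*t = (t + 2)*(t^2 - 2*t) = t*(t + 2)*(t - 2)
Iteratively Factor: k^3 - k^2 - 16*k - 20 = (k + 2)*(k^2 - 3*k - 10) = (k + 2)^2*(k - 5)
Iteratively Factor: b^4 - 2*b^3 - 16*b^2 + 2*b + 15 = (b - 5)*(b^3 + 3*b^2 - b - 3) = (b - 5)*(b - 1)*(b^2 + 4*b + 3) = (b - 5)*(b - 1)*(b + 3)*(b + 1)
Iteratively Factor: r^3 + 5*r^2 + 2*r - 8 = (r + 4)*(r^2 + r - 2) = (r - 1)*(r + 4)*(r + 2)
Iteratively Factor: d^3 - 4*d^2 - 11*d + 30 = (d - 5)*(d^2 + d - 6) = (d - 5)*(d - 2)*(d + 3)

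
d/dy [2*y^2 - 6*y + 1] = 4*y - 6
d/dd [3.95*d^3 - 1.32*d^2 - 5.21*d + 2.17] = 11.85*d^2 - 2.64*d - 5.21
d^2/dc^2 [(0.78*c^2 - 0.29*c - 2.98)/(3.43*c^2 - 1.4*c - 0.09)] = (1.4210854715202e-14*c^4 + 0.667477999999996*c^3 - 208.911696*c^2 + 85.322622*c - 13.435736)/(40.353607*c^6 - 49.41258*c^5 + 16.991877*c^4 - 0.150919999999999*c^3 - 0.445851*c^2 - 0.03402*c - 0.000729)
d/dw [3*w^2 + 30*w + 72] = 6*w + 30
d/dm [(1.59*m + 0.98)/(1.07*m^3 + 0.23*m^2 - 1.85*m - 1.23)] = (1.7013*m^3 + 0.3657*m^2 - 2.9415*m - (1.59*m + 0.98)*(3.21*m^2 + 0.46*m - 1.85) - 1.9557)/(1.07*m^3 + 0.23*m^2 - 1.85*m - 1.23)^2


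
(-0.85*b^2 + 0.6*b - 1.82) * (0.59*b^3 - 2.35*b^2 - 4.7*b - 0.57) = -0.5015*b^5 + 2.3515*b^4 + 1.5112*b^3 + 1.9415*b^2 + 8.212*b + 1.0374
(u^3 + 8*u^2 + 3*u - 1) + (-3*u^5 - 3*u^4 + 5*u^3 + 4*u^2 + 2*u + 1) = -3*u^5 - 3*u^4 + 6*u^3 + 12*u^2 + 5*u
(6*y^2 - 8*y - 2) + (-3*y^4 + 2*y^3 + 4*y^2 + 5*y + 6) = -3*y^4 + 2*y^3 + 10*y^2 - 3*y + 4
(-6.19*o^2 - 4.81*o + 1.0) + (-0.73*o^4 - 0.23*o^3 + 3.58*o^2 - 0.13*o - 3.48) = -0.73*o^4 - 0.23*o^3 - 2.61*o^2 - 4.94*o - 2.48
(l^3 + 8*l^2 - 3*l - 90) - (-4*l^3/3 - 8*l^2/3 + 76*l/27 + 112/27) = 7*l^3/3 + 32*l^2/3 - 157*l/27 - 2542/27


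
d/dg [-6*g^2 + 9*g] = 9 - 12*g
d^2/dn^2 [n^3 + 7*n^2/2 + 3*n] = 6*n + 7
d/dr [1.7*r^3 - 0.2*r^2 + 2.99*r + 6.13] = 5.1*r^2 - 0.4*r + 2.99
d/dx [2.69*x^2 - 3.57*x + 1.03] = 5.38*x - 3.57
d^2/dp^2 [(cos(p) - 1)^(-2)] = 2*(-cos(p) - cos(2*p) + 2)/(cos(p) - 1)^4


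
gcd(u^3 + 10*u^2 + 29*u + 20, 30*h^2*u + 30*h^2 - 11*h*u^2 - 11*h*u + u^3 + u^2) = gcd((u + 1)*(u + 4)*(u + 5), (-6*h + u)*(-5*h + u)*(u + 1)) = u + 1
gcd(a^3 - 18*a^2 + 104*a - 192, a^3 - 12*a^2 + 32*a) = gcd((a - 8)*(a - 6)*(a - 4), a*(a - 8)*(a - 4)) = a^2 - 12*a + 32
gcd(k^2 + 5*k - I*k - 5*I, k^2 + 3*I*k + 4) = k - I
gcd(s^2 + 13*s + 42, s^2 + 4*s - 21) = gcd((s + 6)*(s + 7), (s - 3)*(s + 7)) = s + 7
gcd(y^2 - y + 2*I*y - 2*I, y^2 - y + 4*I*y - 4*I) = y - 1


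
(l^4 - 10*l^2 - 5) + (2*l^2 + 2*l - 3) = l^4 - 8*l^2 + 2*l - 8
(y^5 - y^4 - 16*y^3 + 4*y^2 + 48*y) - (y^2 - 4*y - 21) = y^5 - y^4 - 16*y^3 + 3*y^2 + 52*y + 21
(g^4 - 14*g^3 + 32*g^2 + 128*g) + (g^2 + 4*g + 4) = g^4 - 14*g^3 + 33*g^2 + 132*g + 4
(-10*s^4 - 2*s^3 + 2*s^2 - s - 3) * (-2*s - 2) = 20*s^5 + 24*s^4 - 2*s^2 + 8*s + 6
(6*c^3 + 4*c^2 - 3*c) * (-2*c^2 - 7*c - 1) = -12*c^5 - 50*c^4 - 28*c^3 + 17*c^2 + 3*c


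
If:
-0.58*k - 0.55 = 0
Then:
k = -0.95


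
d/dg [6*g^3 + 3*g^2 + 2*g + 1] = 18*g^2 + 6*g + 2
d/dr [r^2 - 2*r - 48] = 2*r - 2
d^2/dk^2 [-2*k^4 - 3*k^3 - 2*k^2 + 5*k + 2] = -24*k^2 - 18*k - 4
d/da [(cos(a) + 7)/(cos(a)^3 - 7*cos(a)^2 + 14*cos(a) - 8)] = (-193*cos(a)/2 + 7*cos(2*a) + cos(3*a)/2 + 113)*sin(a)/(cos(a)^3 - 7*cos(a)^2 + 14*cos(a) - 8)^2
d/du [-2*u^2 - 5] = -4*u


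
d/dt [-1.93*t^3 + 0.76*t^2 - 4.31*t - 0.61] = -5.79*t^2 + 1.52*t - 4.31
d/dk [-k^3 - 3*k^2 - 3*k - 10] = -3*k^2 - 6*k - 3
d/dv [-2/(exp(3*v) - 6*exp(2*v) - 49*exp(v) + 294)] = (6*exp(2*v) - 24*exp(v) - 98)*exp(v)/(exp(3*v) - 6*exp(2*v) - 49*exp(v) + 294)^2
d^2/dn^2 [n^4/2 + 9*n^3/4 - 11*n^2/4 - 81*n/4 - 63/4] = 6*n^2 + 27*n/2 - 11/2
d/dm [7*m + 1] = 7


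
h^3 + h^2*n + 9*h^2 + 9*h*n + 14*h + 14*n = (h + 2)*(h + 7)*(h + n)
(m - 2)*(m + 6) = m^2 + 4*m - 12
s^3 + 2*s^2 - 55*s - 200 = (s - 8)*(s + 5)^2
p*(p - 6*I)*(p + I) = p^3 - 5*I*p^2 + 6*p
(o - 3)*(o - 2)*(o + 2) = o^3 - 3*o^2 - 4*o + 12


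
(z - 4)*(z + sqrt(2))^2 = z^3 - 4*z^2 + 2*sqrt(2)*z^2 - 8*sqrt(2)*z + 2*z - 8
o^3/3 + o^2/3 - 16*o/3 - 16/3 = (o/3 + 1/3)*(o - 4)*(o + 4)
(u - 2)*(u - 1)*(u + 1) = u^3 - 2*u^2 - u + 2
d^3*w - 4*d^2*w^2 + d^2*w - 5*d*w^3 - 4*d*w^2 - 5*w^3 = (d - 5*w)*(d + w)*(d*w + w)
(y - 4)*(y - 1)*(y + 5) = y^3 - 21*y + 20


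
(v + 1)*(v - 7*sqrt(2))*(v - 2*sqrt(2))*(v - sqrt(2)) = v^4 - 10*sqrt(2)*v^3 + v^3 - 10*sqrt(2)*v^2 + 46*v^2 - 28*sqrt(2)*v + 46*v - 28*sqrt(2)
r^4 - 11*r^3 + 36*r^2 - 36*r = r*(r - 6)*(r - 3)*(r - 2)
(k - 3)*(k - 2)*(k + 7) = k^3 + 2*k^2 - 29*k + 42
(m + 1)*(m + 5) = m^2 + 6*m + 5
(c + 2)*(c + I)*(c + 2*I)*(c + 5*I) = c^4 + 2*c^3 + 8*I*c^3 - 17*c^2 + 16*I*c^2 - 34*c - 10*I*c - 20*I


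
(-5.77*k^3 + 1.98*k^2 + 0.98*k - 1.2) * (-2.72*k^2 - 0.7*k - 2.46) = 15.6944*k^5 - 1.3466*k^4 + 10.1426*k^3 - 2.2928*k^2 - 1.5708*k + 2.952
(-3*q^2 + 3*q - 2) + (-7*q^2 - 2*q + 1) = -10*q^2 + q - 1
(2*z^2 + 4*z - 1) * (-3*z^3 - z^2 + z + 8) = -6*z^5 - 14*z^4 + z^3 + 21*z^2 + 31*z - 8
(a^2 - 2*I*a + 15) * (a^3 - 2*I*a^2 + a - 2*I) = a^5 - 4*I*a^4 + 12*a^3 - 34*I*a^2 + 11*a - 30*I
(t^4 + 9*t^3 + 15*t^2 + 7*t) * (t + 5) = t^5 + 14*t^4 + 60*t^3 + 82*t^2 + 35*t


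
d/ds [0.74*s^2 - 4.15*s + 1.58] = 1.48*s - 4.15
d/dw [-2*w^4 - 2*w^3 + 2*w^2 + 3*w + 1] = -8*w^3 - 6*w^2 + 4*w + 3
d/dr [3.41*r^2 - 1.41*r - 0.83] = 6.82*r - 1.41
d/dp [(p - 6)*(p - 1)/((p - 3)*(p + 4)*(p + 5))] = (-p^4 + 14*p^3 + 17*p^2 - 192*p + 462)/(p^6 + 12*p^5 + 22*p^4 - 204*p^3 - 671*p^2 + 840*p + 3600)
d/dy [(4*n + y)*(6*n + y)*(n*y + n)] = n*(24*n^2 + 20*n*y + 10*n + 3*y^2 + 2*y)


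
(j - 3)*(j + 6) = j^2 + 3*j - 18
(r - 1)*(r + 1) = r^2 - 1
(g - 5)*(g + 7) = g^2 + 2*g - 35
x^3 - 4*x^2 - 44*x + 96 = (x - 8)*(x - 2)*(x + 6)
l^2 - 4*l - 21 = (l - 7)*(l + 3)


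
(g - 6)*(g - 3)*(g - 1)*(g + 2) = g^4 - 8*g^3 + 7*g^2 + 36*g - 36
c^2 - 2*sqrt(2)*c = c*(c - 2*sqrt(2))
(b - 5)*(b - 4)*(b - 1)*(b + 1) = b^4 - 9*b^3 + 19*b^2 + 9*b - 20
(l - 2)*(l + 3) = l^2 + l - 6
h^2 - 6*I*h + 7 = (h - 7*I)*(h + I)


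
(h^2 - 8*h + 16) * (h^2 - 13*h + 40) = h^4 - 21*h^3 + 160*h^2 - 528*h + 640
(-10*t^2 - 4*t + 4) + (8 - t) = -10*t^2 - 5*t + 12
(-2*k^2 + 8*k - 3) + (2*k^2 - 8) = 8*k - 11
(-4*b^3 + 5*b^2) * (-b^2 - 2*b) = 4*b^5 + 3*b^4 - 10*b^3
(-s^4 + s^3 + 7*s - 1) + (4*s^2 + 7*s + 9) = -s^4 + s^3 + 4*s^2 + 14*s + 8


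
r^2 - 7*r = r*(r - 7)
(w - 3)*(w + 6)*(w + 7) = w^3 + 10*w^2 + 3*w - 126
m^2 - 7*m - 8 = (m - 8)*(m + 1)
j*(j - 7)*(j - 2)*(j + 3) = j^4 - 6*j^3 - 13*j^2 + 42*j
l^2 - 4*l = l*(l - 4)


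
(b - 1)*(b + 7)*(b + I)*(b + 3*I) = b^4 + 6*b^3 + 4*I*b^3 - 10*b^2 + 24*I*b^2 - 18*b - 28*I*b + 21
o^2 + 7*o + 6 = (o + 1)*(o + 6)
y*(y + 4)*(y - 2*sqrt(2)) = y^3 - 2*sqrt(2)*y^2 + 4*y^2 - 8*sqrt(2)*y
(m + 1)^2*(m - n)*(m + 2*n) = m^4 + m^3*n + 2*m^3 - 2*m^2*n^2 + 2*m^2*n + m^2 - 4*m*n^2 + m*n - 2*n^2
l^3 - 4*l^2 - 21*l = l*(l - 7)*(l + 3)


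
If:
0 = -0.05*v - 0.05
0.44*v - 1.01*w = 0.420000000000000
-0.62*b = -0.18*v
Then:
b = -0.29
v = -1.00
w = -0.85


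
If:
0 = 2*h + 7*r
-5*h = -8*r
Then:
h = 0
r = 0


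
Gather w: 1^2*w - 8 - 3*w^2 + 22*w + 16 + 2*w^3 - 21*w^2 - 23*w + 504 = 2*w^3 - 24*w^2 + 512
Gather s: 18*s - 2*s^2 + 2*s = -2*s^2 + 20*s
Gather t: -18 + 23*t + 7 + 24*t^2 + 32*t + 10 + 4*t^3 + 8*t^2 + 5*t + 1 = 4*t^3 + 32*t^2 + 60*t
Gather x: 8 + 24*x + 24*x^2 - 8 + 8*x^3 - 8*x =8*x^3 + 24*x^2 + 16*x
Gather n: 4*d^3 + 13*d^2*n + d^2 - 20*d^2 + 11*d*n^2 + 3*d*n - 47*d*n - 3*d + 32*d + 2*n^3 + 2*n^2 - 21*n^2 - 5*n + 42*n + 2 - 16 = 4*d^3 - 19*d^2 + 29*d + 2*n^3 + n^2*(11*d - 19) + n*(13*d^2 - 44*d + 37) - 14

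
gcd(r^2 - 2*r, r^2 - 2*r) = r^2 - 2*r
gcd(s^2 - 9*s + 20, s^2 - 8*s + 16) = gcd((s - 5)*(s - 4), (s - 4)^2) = s - 4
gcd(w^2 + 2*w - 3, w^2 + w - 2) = w - 1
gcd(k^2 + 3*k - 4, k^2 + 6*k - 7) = k - 1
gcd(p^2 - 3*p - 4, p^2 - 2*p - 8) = p - 4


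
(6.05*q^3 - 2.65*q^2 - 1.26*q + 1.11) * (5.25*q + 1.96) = 31.7625*q^4 - 2.0545*q^3 - 11.809*q^2 + 3.3579*q + 2.1756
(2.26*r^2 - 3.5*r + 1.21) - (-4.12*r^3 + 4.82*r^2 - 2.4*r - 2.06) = 4.12*r^3 - 2.56*r^2 - 1.1*r + 3.27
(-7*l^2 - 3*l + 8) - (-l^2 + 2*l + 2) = -6*l^2 - 5*l + 6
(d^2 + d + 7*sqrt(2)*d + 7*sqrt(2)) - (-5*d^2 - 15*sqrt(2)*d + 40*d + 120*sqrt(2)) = 6*d^2 - 39*d + 22*sqrt(2)*d - 113*sqrt(2)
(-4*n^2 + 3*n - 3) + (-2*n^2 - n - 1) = -6*n^2 + 2*n - 4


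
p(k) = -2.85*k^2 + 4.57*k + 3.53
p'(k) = 4.57 - 5.7*k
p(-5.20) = -97.30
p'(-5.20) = 34.21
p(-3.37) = -44.24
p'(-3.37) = 23.78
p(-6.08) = -129.61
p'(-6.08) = 39.23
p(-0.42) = 1.11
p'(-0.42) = 6.96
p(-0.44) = 0.97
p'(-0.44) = 7.08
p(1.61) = 3.50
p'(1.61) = -4.61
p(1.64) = 3.36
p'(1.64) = -4.78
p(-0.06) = 3.25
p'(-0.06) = 4.91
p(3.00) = -8.41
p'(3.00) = -12.53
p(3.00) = -8.41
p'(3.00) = -12.53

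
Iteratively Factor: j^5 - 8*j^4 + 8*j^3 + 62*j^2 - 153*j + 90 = (j - 1)*(j^4 - 7*j^3 + j^2 + 63*j - 90) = (j - 3)*(j - 1)*(j^3 - 4*j^2 - 11*j + 30) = (j - 3)*(j - 1)*(j + 3)*(j^2 - 7*j + 10) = (j - 3)*(j - 2)*(j - 1)*(j + 3)*(j - 5)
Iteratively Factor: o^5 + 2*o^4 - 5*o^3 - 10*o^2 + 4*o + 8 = (o + 2)*(o^4 - 5*o^2 + 4) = (o - 2)*(o + 2)*(o^3 + 2*o^2 - o - 2) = (o - 2)*(o + 1)*(o + 2)*(o^2 + o - 2) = (o - 2)*(o + 1)*(o + 2)^2*(o - 1)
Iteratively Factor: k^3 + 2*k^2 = (k + 2)*(k^2) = k*(k + 2)*(k)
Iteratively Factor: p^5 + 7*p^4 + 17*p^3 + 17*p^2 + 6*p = (p)*(p^4 + 7*p^3 + 17*p^2 + 17*p + 6) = p*(p + 1)*(p^3 + 6*p^2 + 11*p + 6) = p*(p + 1)^2*(p^2 + 5*p + 6) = p*(p + 1)^2*(p + 3)*(p + 2)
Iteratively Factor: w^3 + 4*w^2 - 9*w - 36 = (w + 3)*(w^2 + w - 12) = (w - 3)*(w + 3)*(w + 4)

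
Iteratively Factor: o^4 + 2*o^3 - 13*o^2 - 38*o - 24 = (o - 4)*(o^3 + 6*o^2 + 11*o + 6) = (o - 4)*(o + 1)*(o^2 + 5*o + 6) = (o - 4)*(o + 1)*(o + 3)*(o + 2)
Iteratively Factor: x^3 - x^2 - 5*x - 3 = (x + 1)*(x^2 - 2*x - 3) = (x + 1)^2*(x - 3)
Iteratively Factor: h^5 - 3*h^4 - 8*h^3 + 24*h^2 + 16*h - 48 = (h - 3)*(h^4 - 8*h^2 + 16) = (h - 3)*(h + 2)*(h^3 - 2*h^2 - 4*h + 8) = (h - 3)*(h - 2)*(h + 2)*(h^2 - 4) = (h - 3)*(h - 2)^2*(h + 2)*(h + 2)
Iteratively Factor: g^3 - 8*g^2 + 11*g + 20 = (g + 1)*(g^2 - 9*g + 20) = (g - 5)*(g + 1)*(g - 4)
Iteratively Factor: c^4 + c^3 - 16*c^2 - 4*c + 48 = (c - 2)*(c^3 + 3*c^2 - 10*c - 24) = (c - 3)*(c - 2)*(c^2 + 6*c + 8) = (c - 3)*(c - 2)*(c + 2)*(c + 4)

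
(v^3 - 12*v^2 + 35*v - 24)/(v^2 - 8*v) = v - 4 + 3/v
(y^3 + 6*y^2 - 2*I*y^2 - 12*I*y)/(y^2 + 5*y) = (y^2 + 2*y*(3 - I) - 12*I)/(y + 5)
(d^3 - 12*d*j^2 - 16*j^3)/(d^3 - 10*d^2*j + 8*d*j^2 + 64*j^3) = (d + 2*j)/(d - 8*j)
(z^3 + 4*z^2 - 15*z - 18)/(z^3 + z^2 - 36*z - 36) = (z - 3)/(z - 6)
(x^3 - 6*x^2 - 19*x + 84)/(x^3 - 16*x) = (x^2 - 10*x + 21)/(x*(x - 4))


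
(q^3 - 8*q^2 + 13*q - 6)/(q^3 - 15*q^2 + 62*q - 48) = (q - 1)/(q - 8)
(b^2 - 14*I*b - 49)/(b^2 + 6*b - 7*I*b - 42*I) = (b - 7*I)/(b + 6)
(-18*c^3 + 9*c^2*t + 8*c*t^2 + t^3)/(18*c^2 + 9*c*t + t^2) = -c + t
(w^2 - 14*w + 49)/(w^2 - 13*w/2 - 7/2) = 2*(w - 7)/(2*w + 1)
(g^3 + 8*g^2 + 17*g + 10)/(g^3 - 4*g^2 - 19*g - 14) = (g + 5)/(g - 7)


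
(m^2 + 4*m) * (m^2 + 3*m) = m^4 + 7*m^3 + 12*m^2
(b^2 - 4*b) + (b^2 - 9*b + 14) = 2*b^2 - 13*b + 14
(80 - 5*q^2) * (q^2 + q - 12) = -5*q^4 - 5*q^3 + 140*q^2 + 80*q - 960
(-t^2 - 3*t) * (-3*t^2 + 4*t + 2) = 3*t^4 + 5*t^3 - 14*t^2 - 6*t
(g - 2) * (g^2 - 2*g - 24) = g^3 - 4*g^2 - 20*g + 48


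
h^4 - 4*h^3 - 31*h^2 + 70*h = h*(h - 7)*(h - 2)*(h + 5)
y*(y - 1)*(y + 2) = y^3 + y^2 - 2*y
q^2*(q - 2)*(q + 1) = q^4 - q^3 - 2*q^2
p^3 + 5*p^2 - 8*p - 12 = (p - 2)*(p + 1)*(p + 6)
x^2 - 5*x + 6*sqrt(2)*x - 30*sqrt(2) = (x - 5)*(x + 6*sqrt(2))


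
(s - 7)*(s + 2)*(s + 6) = s^3 + s^2 - 44*s - 84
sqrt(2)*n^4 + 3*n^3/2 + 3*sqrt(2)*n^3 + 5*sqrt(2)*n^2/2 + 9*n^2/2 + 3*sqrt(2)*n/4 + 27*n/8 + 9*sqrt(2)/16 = (n + 3/2)^2*(n + sqrt(2)/2)*(sqrt(2)*n + 1/2)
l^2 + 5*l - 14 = (l - 2)*(l + 7)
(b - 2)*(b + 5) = b^2 + 3*b - 10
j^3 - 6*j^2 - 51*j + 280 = (j - 8)*(j - 5)*(j + 7)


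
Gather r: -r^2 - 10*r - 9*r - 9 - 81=-r^2 - 19*r - 90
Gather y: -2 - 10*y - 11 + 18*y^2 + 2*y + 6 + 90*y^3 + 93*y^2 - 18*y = 90*y^3 + 111*y^2 - 26*y - 7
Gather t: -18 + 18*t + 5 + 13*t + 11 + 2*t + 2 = 33*t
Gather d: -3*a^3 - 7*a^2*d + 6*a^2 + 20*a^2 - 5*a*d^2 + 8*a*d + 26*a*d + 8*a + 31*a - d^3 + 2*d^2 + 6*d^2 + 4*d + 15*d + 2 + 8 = -3*a^3 + 26*a^2 + 39*a - d^3 + d^2*(8 - 5*a) + d*(-7*a^2 + 34*a + 19) + 10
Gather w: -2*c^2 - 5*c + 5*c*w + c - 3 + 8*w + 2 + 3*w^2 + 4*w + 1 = -2*c^2 - 4*c + 3*w^2 + w*(5*c + 12)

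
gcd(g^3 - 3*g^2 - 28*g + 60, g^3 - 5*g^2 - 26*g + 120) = g^2 - g - 30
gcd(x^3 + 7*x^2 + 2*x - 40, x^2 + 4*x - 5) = x + 5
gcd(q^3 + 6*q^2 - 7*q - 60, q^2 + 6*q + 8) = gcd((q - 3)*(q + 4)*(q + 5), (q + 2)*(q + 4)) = q + 4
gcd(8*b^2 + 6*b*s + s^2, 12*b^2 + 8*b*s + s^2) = 2*b + s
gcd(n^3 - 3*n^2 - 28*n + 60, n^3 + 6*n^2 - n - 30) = n^2 + 3*n - 10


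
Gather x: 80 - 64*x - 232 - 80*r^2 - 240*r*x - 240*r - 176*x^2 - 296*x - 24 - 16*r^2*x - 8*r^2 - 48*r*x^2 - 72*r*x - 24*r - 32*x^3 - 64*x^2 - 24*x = -88*r^2 - 264*r - 32*x^3 + x^2*(-48*r - 240) + x*(-16*r^2 - 312*r - 384) - 176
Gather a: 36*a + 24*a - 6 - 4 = 60*a - 10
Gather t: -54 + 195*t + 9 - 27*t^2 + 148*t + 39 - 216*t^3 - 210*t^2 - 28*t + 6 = -216*t^3 - 237*t^2 + 315*t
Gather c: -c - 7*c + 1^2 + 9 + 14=24 - 8*c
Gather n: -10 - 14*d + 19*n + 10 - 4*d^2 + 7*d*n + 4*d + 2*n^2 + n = -4*d^2 - 10*d + 2*n^2 + n*(7*d + 20)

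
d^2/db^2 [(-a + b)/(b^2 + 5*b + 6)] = 2*(-(a - b)*(2*b + 5)^2 + (a - 3*b - 5)*(b^2 + 5*b + 6))/(b^2 + 5*b + 6)^3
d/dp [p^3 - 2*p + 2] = 3*p^2 - 2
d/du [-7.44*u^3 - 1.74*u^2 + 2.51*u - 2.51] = -22.32*u^2 - 3.48*u + 2.51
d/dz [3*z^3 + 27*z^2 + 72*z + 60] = 9*z^2 + 54*z + 72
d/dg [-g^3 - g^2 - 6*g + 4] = -3*g^2 - 2*g - 6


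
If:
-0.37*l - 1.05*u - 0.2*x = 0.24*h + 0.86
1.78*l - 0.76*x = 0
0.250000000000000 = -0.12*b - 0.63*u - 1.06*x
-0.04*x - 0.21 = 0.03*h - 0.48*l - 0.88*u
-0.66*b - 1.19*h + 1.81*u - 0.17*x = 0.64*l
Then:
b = 7.79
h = -3.24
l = -0.57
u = 0.38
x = -1.34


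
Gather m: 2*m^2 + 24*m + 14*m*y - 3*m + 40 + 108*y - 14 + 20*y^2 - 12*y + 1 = 2*m^2 + m*(14*y + 21) + 20*y^2 + 96*y + 27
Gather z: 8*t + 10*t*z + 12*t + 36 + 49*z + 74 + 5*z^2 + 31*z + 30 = 20*t + 5*z^2 + z*(10*t + 80) + 140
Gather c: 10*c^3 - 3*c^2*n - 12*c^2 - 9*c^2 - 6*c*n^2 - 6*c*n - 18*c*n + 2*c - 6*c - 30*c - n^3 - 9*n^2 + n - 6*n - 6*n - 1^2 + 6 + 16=10*c^3 + c^2*(-3*n - 21) + c*(-6*n^2 - 24*n - 34) - n^3 - 9*n^2 - 11*n + 21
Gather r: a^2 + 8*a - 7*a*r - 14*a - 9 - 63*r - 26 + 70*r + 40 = a^2 - 6*a + r*(7 - 7*a) + 5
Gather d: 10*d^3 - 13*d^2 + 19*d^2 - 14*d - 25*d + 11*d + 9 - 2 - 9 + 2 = 10*d^3 + 6*d^2 - 28*d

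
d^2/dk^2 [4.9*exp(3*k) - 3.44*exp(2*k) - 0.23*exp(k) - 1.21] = (44.1*exp(2*k) - 13.76*exp(k) - 0.23)*exp(k)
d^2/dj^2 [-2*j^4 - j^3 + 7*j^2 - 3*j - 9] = -24*j^2 - 6*j + 14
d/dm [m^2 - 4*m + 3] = 2*m - 4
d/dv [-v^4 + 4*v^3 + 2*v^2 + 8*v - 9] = -4*v^3 + 12*v^2 + 4*v + 8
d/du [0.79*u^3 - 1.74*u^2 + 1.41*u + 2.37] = 2.37*u^2 - 3.48*u + 1.41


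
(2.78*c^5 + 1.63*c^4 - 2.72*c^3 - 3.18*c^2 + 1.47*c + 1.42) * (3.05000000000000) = 8.479*c^5 + 4.9715*c^4 - 8.296*c^3 - 9.699*c^2 + 4.4835*c + 4.331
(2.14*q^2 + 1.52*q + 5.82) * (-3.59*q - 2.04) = -7.6826*q^3 - 9.8224*q^2 - 23.9946*q - 11.8728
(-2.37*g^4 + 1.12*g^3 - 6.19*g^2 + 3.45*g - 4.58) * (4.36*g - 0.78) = -10.3332*g^5 + 6.7318*g^4 - 27.862*g^3 + 19.8702*g^2 - 22.6598*g + 3.5724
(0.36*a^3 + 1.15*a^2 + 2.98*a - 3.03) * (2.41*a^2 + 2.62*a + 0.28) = 0.8676*a^5 + 3.7147*a^4 + 10.2956*a^3 + 0.8273*a^2 - 7.1042*a - 0.8484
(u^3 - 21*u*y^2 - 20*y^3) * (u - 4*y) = u^4 - 4*u^3*y - 21*u^2*y^2 + 64*u*y^3 + 80*y^4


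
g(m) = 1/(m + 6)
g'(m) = -1/(m + 6)^2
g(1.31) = 0.14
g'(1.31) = -0.02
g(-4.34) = 0.60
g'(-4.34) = -0.36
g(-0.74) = 0.19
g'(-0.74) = -0.04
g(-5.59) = 2.44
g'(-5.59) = -5.95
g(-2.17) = 0.26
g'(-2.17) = -0.07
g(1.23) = 0.14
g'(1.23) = -0.02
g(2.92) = 0.11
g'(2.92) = -0.01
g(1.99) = 0.13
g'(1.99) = -0.02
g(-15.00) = -0.11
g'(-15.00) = -0.01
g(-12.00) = -0.17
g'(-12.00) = -0.03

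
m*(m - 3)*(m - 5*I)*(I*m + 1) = I*m^4 + 6*m^3 - 3*I*m^3 - 18*m^2 - 5*I*m^2 + 15*I*m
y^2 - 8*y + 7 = (y - 7)*(y - 1)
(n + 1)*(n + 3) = n^2 + 4*n + 3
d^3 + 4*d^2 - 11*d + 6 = (d - 1)^2*(d + 6)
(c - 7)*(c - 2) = c^2 - 9*c + 14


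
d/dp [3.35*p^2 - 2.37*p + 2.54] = 6.7*p - 2.37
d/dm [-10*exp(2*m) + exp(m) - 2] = (1 - 20*exp(m))*exp(m)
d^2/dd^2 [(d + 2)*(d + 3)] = 2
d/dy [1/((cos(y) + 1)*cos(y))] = (sin(y)/cos(y)^2 + 2*tan(y))/(cos(y) + 1)^2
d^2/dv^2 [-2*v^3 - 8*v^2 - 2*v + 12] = -12*v - 16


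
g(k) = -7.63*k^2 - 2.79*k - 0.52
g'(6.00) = -94.35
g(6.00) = -291.94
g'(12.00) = -185.91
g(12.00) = -1132.72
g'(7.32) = -114.49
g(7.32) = -429.78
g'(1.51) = -25.83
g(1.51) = -22.13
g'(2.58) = -42.16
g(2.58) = -58.51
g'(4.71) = -74.66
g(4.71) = -182.93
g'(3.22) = -51.93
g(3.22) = -88.61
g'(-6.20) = 91.82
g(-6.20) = -276.52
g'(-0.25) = 1.02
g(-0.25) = -0.30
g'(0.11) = -4.47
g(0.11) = -0.92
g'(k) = -15.26*k - 2.79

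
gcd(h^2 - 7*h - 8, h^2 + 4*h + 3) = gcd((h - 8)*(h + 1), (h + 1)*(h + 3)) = h + 1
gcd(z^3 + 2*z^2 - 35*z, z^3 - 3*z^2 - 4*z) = z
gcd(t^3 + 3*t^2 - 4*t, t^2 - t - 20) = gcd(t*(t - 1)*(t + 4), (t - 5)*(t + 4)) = t + 4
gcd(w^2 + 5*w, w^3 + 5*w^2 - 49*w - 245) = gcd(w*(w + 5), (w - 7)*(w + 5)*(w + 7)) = w + 5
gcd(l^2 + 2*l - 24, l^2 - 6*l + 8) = l - 4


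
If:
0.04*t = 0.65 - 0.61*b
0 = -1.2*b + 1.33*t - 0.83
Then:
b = 0.97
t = 1.50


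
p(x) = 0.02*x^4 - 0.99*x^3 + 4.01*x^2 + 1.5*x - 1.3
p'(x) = 0.08*x^3 - 2.97*x^2 + 8.02*x + 1.5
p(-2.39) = 32.19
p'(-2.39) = -35.72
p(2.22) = 11.45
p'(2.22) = 5.54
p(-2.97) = 57.11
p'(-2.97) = -50.61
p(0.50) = 0.33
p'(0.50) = 4.78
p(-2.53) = 37.42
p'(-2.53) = -39.10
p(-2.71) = 44.87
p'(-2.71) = -43.64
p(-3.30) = 75.37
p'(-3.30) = -60.18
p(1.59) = 7.37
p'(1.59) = 7.06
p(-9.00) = 1162.94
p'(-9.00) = -369.57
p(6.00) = -35.86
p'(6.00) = -40.02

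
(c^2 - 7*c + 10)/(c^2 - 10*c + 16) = (c - 5)/(c - 8)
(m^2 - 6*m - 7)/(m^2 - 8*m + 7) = (m + 1)/(m - 1)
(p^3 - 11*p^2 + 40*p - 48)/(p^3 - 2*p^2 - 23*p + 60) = (p - 4)/(p + 5)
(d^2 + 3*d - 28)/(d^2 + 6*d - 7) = (d - 4)/(d - 1)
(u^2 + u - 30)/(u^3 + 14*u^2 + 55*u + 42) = (u - 5)/(u^2 + 8*u + 7)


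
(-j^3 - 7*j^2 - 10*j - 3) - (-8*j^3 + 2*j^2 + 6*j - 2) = 7*j^3 - 9*j^2 - 16*j - 1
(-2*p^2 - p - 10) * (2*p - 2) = -4*p^3 + 2*p^2 - 18*p + 20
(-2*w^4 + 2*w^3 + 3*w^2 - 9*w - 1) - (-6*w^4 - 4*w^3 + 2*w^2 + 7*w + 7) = 4*w^4 + 6*w^3 + w^2 - 16*w - 8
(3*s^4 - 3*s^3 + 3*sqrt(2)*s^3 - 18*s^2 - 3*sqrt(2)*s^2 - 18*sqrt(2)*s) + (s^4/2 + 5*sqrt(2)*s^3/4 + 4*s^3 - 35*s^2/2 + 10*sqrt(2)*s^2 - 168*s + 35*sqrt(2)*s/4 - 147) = 7*s^4/2 + s^3 + 17*sqrt(2)*s^3/4 - 71*s^2/2 + 7*sqrt(2)*s^2 - 168*s - 37*sqrt(2)*s/4 - 147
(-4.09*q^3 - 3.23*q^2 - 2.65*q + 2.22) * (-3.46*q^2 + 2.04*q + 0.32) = 14.1514*q^5 + 2.8322*q^4 + 1.271*q^3 - 14.1208*q^2 + 3.6808*q + 0.7104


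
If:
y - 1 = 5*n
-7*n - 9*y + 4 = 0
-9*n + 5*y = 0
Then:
No Solution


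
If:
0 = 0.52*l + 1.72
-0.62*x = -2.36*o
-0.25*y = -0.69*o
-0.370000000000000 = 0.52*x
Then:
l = -3.31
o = -0.19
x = -0.71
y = -0.52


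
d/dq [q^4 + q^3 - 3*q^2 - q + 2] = 4*q^3 + 3*q^2 - 6*q - 1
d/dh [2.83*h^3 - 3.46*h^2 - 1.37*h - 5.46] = 8.49*h^2 - 6.92*h - 1.37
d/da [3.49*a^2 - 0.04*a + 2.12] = 6.98*a - 0.04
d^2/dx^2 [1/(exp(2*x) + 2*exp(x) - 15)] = 2*(4*(exp(x) + 1)^2*exp(x) - (2*exp(x) + 1)*(exp(2*x) + 2*exp(x) - 15))*exp(x)/(exp(2*x) + 2*exp(x) - 15)^3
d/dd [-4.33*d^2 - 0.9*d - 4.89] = -8.66*d - 0.9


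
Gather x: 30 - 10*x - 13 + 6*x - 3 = 14 - 4*x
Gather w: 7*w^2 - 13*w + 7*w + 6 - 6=7*w^2 - 6*w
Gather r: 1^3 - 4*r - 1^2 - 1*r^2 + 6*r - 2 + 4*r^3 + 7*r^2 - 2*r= 4*r^3 + 6*r^2 - 2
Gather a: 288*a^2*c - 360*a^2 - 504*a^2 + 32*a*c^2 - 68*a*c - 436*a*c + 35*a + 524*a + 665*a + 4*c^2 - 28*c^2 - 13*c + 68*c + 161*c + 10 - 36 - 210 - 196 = a^2*(288*c - 864) + a*(32*c^2 - 504*c + 1224) - 24*c^2 + 216*c - 432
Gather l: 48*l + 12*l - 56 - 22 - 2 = 60*l - 80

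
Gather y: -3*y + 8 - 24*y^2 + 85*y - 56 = -24*y^2 + 82*y - 48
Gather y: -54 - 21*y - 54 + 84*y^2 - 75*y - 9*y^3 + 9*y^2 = -9*y^3 + 93*y^2 - 96*y - 108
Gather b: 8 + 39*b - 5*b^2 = -5*b^2 + 39*b + 8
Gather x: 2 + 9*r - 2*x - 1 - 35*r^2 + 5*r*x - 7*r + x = -35*r^2 + 2*r + x*(5*r - 1) + 1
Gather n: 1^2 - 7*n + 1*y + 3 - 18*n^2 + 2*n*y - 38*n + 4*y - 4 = -18*n^2 + n*(2*y - 45) + 5*y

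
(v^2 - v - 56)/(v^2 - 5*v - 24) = (v + 7)/(v + 3)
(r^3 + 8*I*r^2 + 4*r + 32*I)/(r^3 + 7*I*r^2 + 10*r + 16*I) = (r + 2*I)/(r + I)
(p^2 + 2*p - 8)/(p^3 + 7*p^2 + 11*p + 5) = (p^2 + 2*p - 8)/(p^3 + 7*p^2 + 11*p + 5)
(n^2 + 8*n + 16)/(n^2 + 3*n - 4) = (n + 4)/(n - 1)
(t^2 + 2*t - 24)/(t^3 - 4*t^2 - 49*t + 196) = (t + 6)/(t^2 - 49)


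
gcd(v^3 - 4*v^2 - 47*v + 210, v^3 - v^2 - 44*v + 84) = v^2 + v - 42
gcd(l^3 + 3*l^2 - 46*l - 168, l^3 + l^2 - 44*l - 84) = l^2 - l - 42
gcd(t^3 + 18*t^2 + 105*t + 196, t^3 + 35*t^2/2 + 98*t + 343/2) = t^2 + 14*t + 49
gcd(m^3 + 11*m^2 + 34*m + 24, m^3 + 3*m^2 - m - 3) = m + 1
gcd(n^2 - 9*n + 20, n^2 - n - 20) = n - 5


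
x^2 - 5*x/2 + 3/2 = (x - 3/2)*(x - 1)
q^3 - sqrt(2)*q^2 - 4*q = q*(q - 2*sqrt(2))*(q + sqrt(2))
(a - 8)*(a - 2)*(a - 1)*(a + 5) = a^4 - 6*a^3 - 29*a^2 + 114*a - 80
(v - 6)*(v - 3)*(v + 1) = v^3 - 8*v^2 + 9*v + 18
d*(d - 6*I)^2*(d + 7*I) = d^4 - 5*I*d^3 + 48*d^2 - 252*I*d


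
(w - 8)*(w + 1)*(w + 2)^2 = w^4 - 3*w^3 - 32*w^2 - 60*w - 32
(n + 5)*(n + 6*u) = n^2 + 6*n*u + 5*n + 30*u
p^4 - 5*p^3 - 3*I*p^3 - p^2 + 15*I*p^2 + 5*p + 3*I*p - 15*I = (p - 5)*(p - 3*I)*(-I*p + I)*(I*p + I)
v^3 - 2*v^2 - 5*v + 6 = (v - 3)*(v - 1)*(v + 2)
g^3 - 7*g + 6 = (g - 2)*(g - 1)*(g + 3)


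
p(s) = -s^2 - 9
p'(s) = -2*s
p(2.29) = -14.24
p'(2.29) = -4.58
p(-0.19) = -9.04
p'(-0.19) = 0.38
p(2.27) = -14.15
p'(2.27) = -4.54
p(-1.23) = -10.51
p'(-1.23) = 2.46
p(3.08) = -18.49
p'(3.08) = -6.16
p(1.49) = -11.22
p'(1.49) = -2.98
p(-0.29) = -9.08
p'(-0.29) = 0.58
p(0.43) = -9.18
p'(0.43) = -0.86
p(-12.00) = -153.00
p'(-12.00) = 24.00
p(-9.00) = -90.00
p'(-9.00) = 18.00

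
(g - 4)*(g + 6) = g^2 + 2*g - 24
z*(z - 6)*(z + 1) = z^3 - 5*z^2 - 6*z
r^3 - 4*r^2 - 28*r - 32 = (r - 8)*(r + 2)^2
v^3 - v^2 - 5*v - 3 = (v - 3)*(v + 1)^2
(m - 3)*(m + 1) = m^2 - 2*m - 3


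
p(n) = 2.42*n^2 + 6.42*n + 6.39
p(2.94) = 46.18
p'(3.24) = 22.10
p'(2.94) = 20.65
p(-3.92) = 18.41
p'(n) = 4.84*n + 6.42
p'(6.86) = 39.62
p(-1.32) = 2.13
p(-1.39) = 2.14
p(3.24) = 52.59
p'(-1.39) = -0.31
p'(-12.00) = -51.66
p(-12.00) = 277.83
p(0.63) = 11.40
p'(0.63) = 9.47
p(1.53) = 21.88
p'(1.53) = 13.83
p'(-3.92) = -12.55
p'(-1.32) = 0.03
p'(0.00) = 6.42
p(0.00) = 6.39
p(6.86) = 164.32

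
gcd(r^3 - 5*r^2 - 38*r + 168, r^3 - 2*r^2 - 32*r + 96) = r^2 + 2*r - 24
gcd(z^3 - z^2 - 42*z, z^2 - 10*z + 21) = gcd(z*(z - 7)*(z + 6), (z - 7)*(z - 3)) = z - 7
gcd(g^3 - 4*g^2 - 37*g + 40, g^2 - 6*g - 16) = g - 8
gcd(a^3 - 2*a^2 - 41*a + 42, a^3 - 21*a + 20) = a - 1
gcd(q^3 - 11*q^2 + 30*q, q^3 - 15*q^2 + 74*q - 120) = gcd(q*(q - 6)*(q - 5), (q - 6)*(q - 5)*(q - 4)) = q^2 - 11*q + 30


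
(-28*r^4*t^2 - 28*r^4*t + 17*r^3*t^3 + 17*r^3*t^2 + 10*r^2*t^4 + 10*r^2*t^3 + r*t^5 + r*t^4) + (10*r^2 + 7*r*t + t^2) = -28*r^4*t^2 - 28*r^4*t + 17*r^3*t^3 + 17*r^3*t^2 + 10*r^2*t^4 + 10*r^2*t^3 + 10*r^2 + r*t^5 + r*t^4 + 7*r*t + t^2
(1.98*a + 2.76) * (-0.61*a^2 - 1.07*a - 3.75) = -1.2078*a^3 - 3.8022*a^2 - 10.3782*a - 10.35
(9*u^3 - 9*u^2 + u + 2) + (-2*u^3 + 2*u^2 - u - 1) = 7*u^3 - 7*u^2 + 1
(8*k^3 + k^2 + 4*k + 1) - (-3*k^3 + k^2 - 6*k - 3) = 11*k^3 + 10*k + 4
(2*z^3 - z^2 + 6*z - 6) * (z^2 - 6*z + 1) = 2*z^5 - 13*z^4 + 14*z^3 - 43*z^2 + 42*z - 6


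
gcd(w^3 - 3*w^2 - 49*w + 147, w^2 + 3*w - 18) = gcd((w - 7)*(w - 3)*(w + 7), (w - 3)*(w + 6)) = w - 3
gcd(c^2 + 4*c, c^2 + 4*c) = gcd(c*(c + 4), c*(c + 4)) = c^2 + 4*c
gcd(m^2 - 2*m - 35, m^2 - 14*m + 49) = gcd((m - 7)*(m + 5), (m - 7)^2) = m - 7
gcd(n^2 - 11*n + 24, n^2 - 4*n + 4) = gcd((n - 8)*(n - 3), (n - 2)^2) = 1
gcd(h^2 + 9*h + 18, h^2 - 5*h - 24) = h + 3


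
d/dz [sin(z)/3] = cos(z)/3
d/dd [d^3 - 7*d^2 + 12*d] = 3*d^2 - 14*d + 12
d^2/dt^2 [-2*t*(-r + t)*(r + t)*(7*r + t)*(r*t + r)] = 4*r*(7*r^3 + 3*r^2*t + r^2 - 42*r*t^2 - 21*r*t - 10*t^3 - 6*t^2)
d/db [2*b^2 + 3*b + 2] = 4*b + 3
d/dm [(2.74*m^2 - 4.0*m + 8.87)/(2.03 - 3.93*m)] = (-10.7682*m^2 + 11.1244*m + 26.7391)/(15.4449*m^2 - 15.9558*m + 4.1209)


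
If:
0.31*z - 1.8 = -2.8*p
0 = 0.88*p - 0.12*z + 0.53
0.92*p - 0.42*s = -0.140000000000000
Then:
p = 0.08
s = 0.52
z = 5.04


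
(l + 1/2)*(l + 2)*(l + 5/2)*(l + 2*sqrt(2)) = l^4 + 2*sqrt(2)*l^3 + 5*l^3 + 29*l^2/4 + 10*sqrt(2)*l^2 + 5*l/2 + 29*sqrt(2)*l/2 + 5*sqrt(2)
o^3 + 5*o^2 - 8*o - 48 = (o - 3)*(o + 4)^2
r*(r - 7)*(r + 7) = r^3 - 49*r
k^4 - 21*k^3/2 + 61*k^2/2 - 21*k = k*(k - 6)*(k - 7/2)*(k - 1)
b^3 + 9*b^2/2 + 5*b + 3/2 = (b + 1/2)*(b + 1)*(b + 3)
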